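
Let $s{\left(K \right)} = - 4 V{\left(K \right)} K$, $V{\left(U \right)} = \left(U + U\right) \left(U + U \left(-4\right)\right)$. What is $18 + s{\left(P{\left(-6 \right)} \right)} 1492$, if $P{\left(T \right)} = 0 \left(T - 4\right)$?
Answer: $18$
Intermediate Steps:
$V{\left(U \right)} = - 6 U^{2}$ ($V{\left(U \right)} = 2 U \left(U - 4 U\right) = 2 U \left(- 3 U\right) = - 6 U^{2}$)
$P{\left(T \right)} = 0$ ($P{\left(T \right)} = 0 \left(-4 + T\right) = 0$)
$s{\left(K \right)} = 24 K^{3}$ ($s{\left(K \right)} = - 4 \left(- 6 K^{2}\right) K = 24 K^{2} K = 24 K^{3}$)
$18 + s{\left(P{\left(-6 \right)} \right)} 1492 = 18 + 24 \cdot 0^{3} \cdot 1492 = 18 + 24 \cdot 0 \cdot 1492 = 18 + 0 \cdot 1492 = 18 + 0 = 18$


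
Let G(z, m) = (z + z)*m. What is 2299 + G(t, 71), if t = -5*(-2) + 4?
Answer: 4287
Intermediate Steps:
t = 14 (t = 10 + 4 = 14)
G(z, m) = 2*m*z (G(z, m) = (2*z)*m = 2*m*z)
2299 + G(t, 71) = 2299 + 2*71*14 = 2299 + 1988 = 4287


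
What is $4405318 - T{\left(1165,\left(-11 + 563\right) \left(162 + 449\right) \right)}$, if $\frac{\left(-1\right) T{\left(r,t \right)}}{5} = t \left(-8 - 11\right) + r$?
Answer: $-27629697$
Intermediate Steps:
$T{\left(r,t \right)} = - 5 r + 95 t$ ($T{\left(r,t \right)} = - 5 \left(t \left(-8 - 11\right) + r\right) = - 5 \left(t \left(-19\right) + r\right) = - 5 \left(- 19 t + r\right) = - 5 \left(r - 19 t\right) = - 5 r + 95 t$)
$4405318 - T{\left(1165,\left(-11 + 563\right) \left(162 + 449\right) \right)} = 4405318 - \left(\left(-5\right) 1165 + 95 \left(-11 + 563\right) \left(162 + 449\right)\right) = 4405318 - \left(-5825 + 95 \cdot 552 \cdot 611\right) = 4405318 - \left(-5825 + 95 \cdot 337272\right) = 4405318 - \left(-5825 + 32040840\right) = 4405318 - 32035015 = -27629697$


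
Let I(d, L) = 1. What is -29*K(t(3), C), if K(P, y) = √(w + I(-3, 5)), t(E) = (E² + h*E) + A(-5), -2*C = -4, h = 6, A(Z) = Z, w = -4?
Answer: -29*I*√3 ≈ -50.229*I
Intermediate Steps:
C = 2 (C = -½*(-4) = 2)
t(E) = -5 + E² + 6*E (t(E) = (E² + 6*E) - 5 = -5 + E² + 6*E)
K(P, y) = I*√3 (K(P, y) = √(-4 + 1) = √(-3) = I*√3)
-29*K(t(3), C) = -29*I*√3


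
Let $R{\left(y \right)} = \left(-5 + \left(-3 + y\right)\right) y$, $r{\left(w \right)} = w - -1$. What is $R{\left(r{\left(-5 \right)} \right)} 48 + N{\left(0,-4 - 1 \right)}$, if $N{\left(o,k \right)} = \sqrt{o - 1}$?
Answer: $2304 + i \approx 2304.0 + 1.0 i$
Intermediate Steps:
$N{\left(o,k \right)} = \sqrt{-1 + o}$
$r{\left(w \right)} = 1 + w$ ($r{\left(w \right)} = w + 1 = 1 + w$)
$R{\left(y \right)} = y \left(-8 + y\right)$ ($R{\left(y \right)} = \left(-8 + y\right) y = y \left(-8 + y\right)$)
$R{\left(r{\left(-5 \right)} \right)} 48 + N{\left(0,-4 - 1 \right)} = \left(1 - 5\right) \left(-8 + \left(1 - 5\right)\right) 48 + \sqrt{-1 + 0} = - 4 \left(-8 - 4\right) 48 + \sqrt{-1} = \left(-4\right) \left(-12\right) 48 + i = 48 \cdot 48 + i = 2304 + i$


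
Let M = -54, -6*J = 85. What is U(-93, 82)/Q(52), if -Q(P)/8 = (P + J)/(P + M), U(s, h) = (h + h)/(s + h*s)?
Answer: -82/584071 ≈ -0.00014039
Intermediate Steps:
J = -85/6 (J = -1/6*85 = -85/6 ≈ -14.167)
U(s, h) = 2*h/(s + h*s) (U(s, h) = (2*h)/(s + h*s) = 2*h/(s + h*s))
Q(P) = -8*(-85/6 + P)/(-54 + P) (Q(P) = -8*(P - 85/6)/(P - 54) = -8*(-85/6 + P)/(-54 + P))
U(-93, 82)/Q(52) = (2*82/(-93*(1 + 82)))/((4*(85 - 6*52)/(3*(-54 + 52)))) = (2*82*(-1/93)/83)/(((4/3)*(85 - 312)/(-2))) = (2*82*(-1/93)*(1/83))/(((4/3)*(-1/2)*(-227))) = -164/(7719*454/3) = -164/7719*3/454 = -82/584071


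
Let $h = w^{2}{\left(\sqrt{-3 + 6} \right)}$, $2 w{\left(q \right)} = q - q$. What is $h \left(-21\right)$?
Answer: $0$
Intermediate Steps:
$w{\left(q \right)} = 0$ ($w{\left(q \right)} = \frac{q - q}{2} = \frac{1}{2} \cdot 0 = 0$)
$h = 0$ ($h = 0^{2} = 0$)
$h \left(-21\right) = 0 \left(-21\right) = 0$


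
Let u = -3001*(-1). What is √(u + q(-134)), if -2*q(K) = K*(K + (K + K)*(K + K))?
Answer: √4806231 ≈ 2192.3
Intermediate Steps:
u = 3001
q(K) = -K*(K + 4*K²)/2 (q(K) = -K*(K + (K + K)*(K + K))/2 = -K*(K + (2*K)*(2*K))/2 = -K*(K + 4*K²)/2)
√(u + q(-134)) = √(3001 + (½)*(-134)²*(-1 - 4*(-134))) = √(3001 + (½)*17956*(-1 + 536)) = √(3001 + (½)*17956*535) = √(3001 + 4803230) = √4806231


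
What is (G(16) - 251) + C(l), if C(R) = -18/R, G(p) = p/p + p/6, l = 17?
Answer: -12668/51 ≈ -248.39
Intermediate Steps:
G(p) = 1 + p/6 (G(p) = 1 + p*(⅙) = 1 + p/6)
(G(16) - 251) + C(l) = ((1 + (⅙)*16) - 251) - 18/17 = ((1 + 8/3) - 251) - 18*1/17 = (11/3 - 251) - 18/17 = -742/3 - 18/17 = -12668/51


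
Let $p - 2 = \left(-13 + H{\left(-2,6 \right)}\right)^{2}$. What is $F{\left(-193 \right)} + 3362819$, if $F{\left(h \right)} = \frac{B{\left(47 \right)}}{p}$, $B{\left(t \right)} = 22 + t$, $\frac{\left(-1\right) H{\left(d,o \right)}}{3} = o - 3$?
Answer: $\frac{544776701}{162} \approx 3.3628 \cdot 10^{6}$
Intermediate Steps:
$H{\left(d,o \right)} = 9 - 3 o$ ($H{\left(d,o \right)} = - 3 \left(o - 3\right) = - 3 \left(-3 + o\right) = 9 - 3 o$)
$p = 486$ ($p = 2 + \left(-13 + \left(9 - 18\right)\right)^{2} = 2 + \left(-13 - 9\right)^{2} = 2 + \left(-22\right)^{2} = 2 + 484 = 486$)
$F{\left(h \right)} = \frac{23}{162}$ ($F{\left(h \right)} = \frac{22 + 47}{486} = 69 \cdot \frac{1}{486} = \frac{23}{162}$)
$F{\left(-193 \right)} + 3362819 = \frac{23}{162} + 3362819 = \frac{544776701}{162}$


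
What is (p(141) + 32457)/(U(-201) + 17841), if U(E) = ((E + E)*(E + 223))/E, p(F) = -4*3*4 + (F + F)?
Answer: 32691/17885 ≈ 1.8278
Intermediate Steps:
p(F) = -48 + 2*F (p(F) = -12*4 + 2*F = -48 + 2*F)
U(E) = 446 + 2*E (U(E) = ((2*E)*(223 + E))/E = (2*E*(223 + E))/E = 446 + 2*E)
(p(141) + 32457)/(U(-201) + 17841) = ((-48 + 2*141) + 32457)/((446 + 2*(-201)) + 17841) = ((-48 + 282) + 32457)/((446 - 402) + 17841) = (234 + 32457)/(44 + 17841) = 32691/17885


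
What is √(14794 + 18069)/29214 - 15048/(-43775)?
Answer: 15048/43775 + √32863/29214 ≈ 0.34996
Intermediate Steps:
√(14794 + 18069)/29214 - 15048/(-43775) = √32863*(1/29214) - 15048*(-1/43775) = √32863/29214 + 15048/43775 = 15048/43775 + √32863/29214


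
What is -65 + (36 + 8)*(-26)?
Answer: -1209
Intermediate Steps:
-65 + (36 + 8)*(-26) = -65 + 44*(-26) = -65 - 1144 = -1209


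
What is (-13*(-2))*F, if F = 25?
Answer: 650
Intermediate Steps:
(-13*(-2))*F = -13*(-2)*25 = 26*25 = 650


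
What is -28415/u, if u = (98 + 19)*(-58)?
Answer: 28415/6786 ≈ 4.1873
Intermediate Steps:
u = -6786 (u = 117*(-58) = -6786)
-28415/u = -28415/(-6786) = -28415*(-1/6786) = 28415/6786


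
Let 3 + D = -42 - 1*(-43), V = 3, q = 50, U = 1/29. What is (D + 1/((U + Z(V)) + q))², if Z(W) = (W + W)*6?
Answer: 24611521/6225025 ≈ 3.9536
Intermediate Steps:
U = 1/29 ≈ 0.034483
Z(W) = 12*W (Z(W) = (2*W)*6 = 12*W)
D = -2 (D = -3 + (-42 - 1*(-43)) = -3 + (-42 + 43) = -3 + 1 = -2)
(D + 1/((U + Z(V)) + q))² = (-2 + 1/((1/29 + 12*3) + 50))² = (-2 + 1/((1/29 + 36) + 50))² = (-2 + 1/(1045/29 + 50))² = (-2 + 1/(2495/29))² = (-2 + 29/2495)² = (-4961/2495)² = 24611521/6225025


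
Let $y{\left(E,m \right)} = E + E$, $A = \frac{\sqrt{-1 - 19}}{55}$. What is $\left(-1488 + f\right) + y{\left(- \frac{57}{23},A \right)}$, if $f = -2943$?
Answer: $- \frac{102027}{23} \approx -4436.0$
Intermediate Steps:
$A = \frac{2 i \sqrt{5}}{55}$ ($A = \sqrt{-20} \cdot \frac{1}{55} = 2 i \sqrt{5} \cdot \frac{1}{55} = \frac{2 i \sqrt{5}}{55} \approx 0.081312 i$)
$y{\left(E,m \right)} = 2 E$
$\left(-1488 + f\right) + y{\left(- \frac{57}{23},A \right)} = \left(-1488 - 2943\right) + 2 \left(- \frac{57}{23}\right) = -4431 + 2 \left(\left(-57\right) \frac{1}{23}\right) = -4431 + 2 \left(- \frac{57}{23}\right) = -4431 - \frac{114}{23} = - \frac{102027}{23}$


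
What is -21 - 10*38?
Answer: -401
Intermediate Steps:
-21 - 10*38 = -21 - 380 = -401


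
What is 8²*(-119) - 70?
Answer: -7686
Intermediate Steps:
8²*(-119) - 70 = 64*(-119) - 70 = -7616 - 70 = -7686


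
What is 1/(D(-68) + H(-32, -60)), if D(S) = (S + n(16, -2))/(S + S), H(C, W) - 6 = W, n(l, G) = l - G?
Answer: -68/3647 ≈ -0.018645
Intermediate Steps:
H(C, W) = 6 + W
D(S) = (18 + S)/(2*S) (D(S) = (S + (16 - 1*(-2)))/(S + S) = (S + (16 + 2))/((2*S)) = (S + 18)*(1/(2*S)) = (18 + S)*(1/(2*S)) = (18 + S)/(2*S))
1/(D(-68) + H(-32, -60)) = 1/((½)*(18 - 68)/(-68) + (6 - 60)) = 1/((½)*(-1/68)*(-50) - 54) = 1/(25/68 - 54) = 1/(-3647/68) = -68/3647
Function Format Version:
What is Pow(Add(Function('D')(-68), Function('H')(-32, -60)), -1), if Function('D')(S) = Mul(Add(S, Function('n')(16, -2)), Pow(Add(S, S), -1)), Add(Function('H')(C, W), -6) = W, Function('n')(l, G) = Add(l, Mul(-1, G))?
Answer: Rational(-68, 3647) ≈ -0.018645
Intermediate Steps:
Function('H')(C, W) = Add(6, W)
Function('D')(S) = Mul(Rational(1, 2), Pow(S, -1), Add(18, S)) (Function('D')(S) = Mul(Add(S, Add(16, Mul(-1, -2))), Pow(Add(S, S), -1)) = Mul(Add(S, Add(16, 2)), Pow(Mul(2, S), -1)) = Mul(Add(S, 18), Mul(Rational(1, 2), Pow(S, -1))) = Mul(Add(18, S), Mul(Rational(1, 2), Pow(S, -1))) = Mul(Rational(1, 2), Pow(S, -1), Add(18, S)))
Pow(Add(Function('D')(-68), Function('H')(-32, -60)), -1) = Pow(Add(Mul(Rational(1, 2), Pow(-68, -1), Add(18, -68)), Add(6, -60)), -1) = Pow(Add(Mul(Rational(1, 2), Rational(-1, 68), -50), -54), -1) = Pow(Add(Rational(25, 68), -54), -1) = Pow(Rational(-3647, 68), -1) = Rational(-68, 3647)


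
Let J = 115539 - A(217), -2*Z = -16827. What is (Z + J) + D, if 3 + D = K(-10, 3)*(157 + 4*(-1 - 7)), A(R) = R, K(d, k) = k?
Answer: 248215/2 ≈ 1.2411e+5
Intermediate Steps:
Z = 16827/2 (Z = -½*(-16827) = 16827/2 ≈ 8413.5)
J = 115322 (J = 115539 - 1*217 = 115539 - 217 = 115322)
D = 372 (D = -3 + 3*(157 + 4*(-1 - 7)) = -3 + 3*(157 + 4*(-8)) = -3 + 3*(157 - 32) = -3 + 3*125 = -3 + 375 = 372)
(Z + J) + D = (16827/2 + 115322) + 372 = 247471/2 + 372 = 248215/2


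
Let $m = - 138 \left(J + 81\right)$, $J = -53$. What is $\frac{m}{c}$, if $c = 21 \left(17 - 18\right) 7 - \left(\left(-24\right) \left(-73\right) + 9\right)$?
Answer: $\frac{322}{159} \approx 2.0252$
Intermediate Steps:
$m = -3864$ ($m = - 138 \left(-53 + 81\right) = \left(-138\right) 28 = -3864$)
$c = -1908$ ($c = 21 \left(-1\right) 7 - \left(1752 + 9\right) = \left(-21\right) 7 - 1761 = -147 - 1761 = -1908$)
$\frac{m}{c} = - \frac{3864}{-1908} = \left(-3864\right) \left(- \frac{1}{1908}\right) = \frac{322}{159}$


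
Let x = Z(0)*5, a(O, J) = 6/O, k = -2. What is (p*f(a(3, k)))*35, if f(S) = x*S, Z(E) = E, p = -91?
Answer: 0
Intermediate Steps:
x = 0 (x = 0*5 = 0)
f(S) = 0 (f(S) = 0*S = 0)
(p*f(a(3, k)))*35 = -91*0*35 = 0*35 = 0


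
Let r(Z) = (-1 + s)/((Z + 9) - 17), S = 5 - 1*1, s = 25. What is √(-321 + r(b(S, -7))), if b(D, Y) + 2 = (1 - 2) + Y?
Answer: I*√2901/3 ≈ 17.954*I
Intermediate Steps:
S = 4 (S = 5 - 1 = 4)
b(D, Y) = -3 + Y (b(D, Y) = -2 + ((1 - 2) + Y) = -2 + (-1 + Y) = -3 + Y)
r(Z) = 24/(-8 + Z) (r(Z) = (-1 + 25)/((Z + 9) - 17) = 24/((9 + Z) - 17) = 24/(-8 + Z))
√(-321 + r(b(S, -7))) = √(-321 + 24/(-8 + (-3 - 7))) = √(-321 + 24/(-8 - 10)) = √(-321 + 24/(-18)) = √(-321 + 24*(-1/18)) = √(-321 - 4/3) = √(-967/3) = I*√2901/3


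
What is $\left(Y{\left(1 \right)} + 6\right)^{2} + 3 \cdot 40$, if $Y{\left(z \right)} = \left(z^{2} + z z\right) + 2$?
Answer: $220$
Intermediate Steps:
$Y{\left(z \right)} = 2 + 2 z^{2}$ ($Y{\left(z \right)} = \left(z^{2} + z^{2}\right) + 2 = 2 z^{2} + 2 = 2 + 2 z^{2}$)
$\left(Y{\left(1 \right)} + 6\right)^{2} + 3 \cdot 40 = \left(\left(2 + 2 \cdot 1^{2}\right) + 6\right)^{2} + 3 \cdot 40 = \left(\left(2 + 2 \cdot 1\right) + 6\right)^{2} + 120 = \left(\left(2 + 2\right) + 6\right)^{2} + 120 = \left(4 + 6\right)^{2} + 120 = 10^{2} + 120 = 100 + 120 = 220$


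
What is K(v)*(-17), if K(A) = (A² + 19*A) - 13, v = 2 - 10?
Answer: 1717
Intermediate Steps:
v = -8
K(A) = -13 + A² + 19*A
K(v)*(-17) = (-13 + (-8)² + 19*(-8))*(-17) = (-13 + 64 - 152)*(-17) = -101*(-17) = 1717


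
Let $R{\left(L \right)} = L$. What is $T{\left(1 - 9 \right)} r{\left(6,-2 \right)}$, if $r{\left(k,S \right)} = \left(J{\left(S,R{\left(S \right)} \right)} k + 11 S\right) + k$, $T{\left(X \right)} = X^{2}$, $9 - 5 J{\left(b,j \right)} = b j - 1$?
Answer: $- \frac{2816}{5} \approx -563.2$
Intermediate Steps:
$J{\left(b,j \right)} = 2 - \frac{b j}{5}$ ($J{\left(b,j \right)} = \frac{9}{5} - \frac{b j - 1}{5} = \frac{9}{5} - \frac{-1 + b j}{5} = \frac{9}{5} - \left(- \frac{1}{5} + \frac{b j}{5}\right) = 2 - \frac{b j}{5}$)
$r{\left(k,S \right)} = k + 11 S + k \left(2 - \frac{S^{2}}{5}\right)$ ($r{\left(k,S \right)} = \left(\left(2 - \frac{S S}{5}\right) k + 11 S\right) + k = \left(\left(2 - \frac{S^{2}}{5}\right) k + 11 S\right) + k = \left(k \left(2 - \frac{S^{2}}{5}\right) + 11 S\right) + k = \left(11 S + k \left(2 - \frac{S^{2}}{5}\right)\right) + k = k + 11 S + k \left(2 - \frac{S^{2}}{5}\right)$)
$T{\left(1 - 9 \right)} r{\left(6,-2 \right)} = \left(1 - 9\right)^{2} \left(3 \cdot 6 + 11 \left(-2\right) - \frac{6 \left(-2\right)^{2}}{5}\right) = \left(1 - 9\right)^{2} \left(18 - 22 - \frac{6}{5} \cdot 4\right) = \left(-8\right)^{2} \left(18 - 22 - \frac{24}{5}\right) = 64 \left(- \frac{44}{5}\right) = - \frac{2816}{5}$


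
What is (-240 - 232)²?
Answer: 222784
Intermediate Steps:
(-240 - 232)² = (-472)² = 222784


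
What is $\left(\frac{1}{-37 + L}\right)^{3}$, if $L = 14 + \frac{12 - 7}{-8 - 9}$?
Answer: $- \frac{4913}{62099136} \approx -7.9115 \cdot 10^{-5}$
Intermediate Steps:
$L = \frac{233}{17}$ ($L = 14 + \frac{5}{-17} = 14 + 5 \left(- \frac{1}{17}\right) = 14 - \frac{5}{17} = \frac{233}{17} \approx 13.706$)
$\left(\frac{1}{-37 + L}\right)^{3} = \left(\frac{1}{-37 + \frac{233}{17}}\right)^{3} = \left(\frac{1}{- \frac{396}{17}}\right)^{3} = \left(- \frac{17}{396}\right)^{3} = - \frac{4913}{62099136}$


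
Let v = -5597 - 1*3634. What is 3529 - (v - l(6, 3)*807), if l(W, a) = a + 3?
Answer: 17602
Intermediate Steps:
l(W, a) = 3 + a
v = -9231 (v = -5597 - 3634 = -9231)
3529 - (v - l(6, 3)*807) = 3529 - (-9231 - (3 + 3)*807) = 3529 - (-9231 - 6*807) = 3529 - (-9231 - 1*4842) = 3529 - (-9231 - 4842) = 3529 - 1*(-14073) = 3529 + 14073 = 17602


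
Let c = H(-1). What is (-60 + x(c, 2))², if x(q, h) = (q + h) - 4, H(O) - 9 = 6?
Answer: 2209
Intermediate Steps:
H(O) = 15 (H(O) = 9 + 6 = 15)
c = 15
x(q, h) = -4 + h + q (x(q, h) = (h + q) - 4 = -4 + h + q)
(-60 + x(c, 2))² = (-60 + (-4 + 2 + 15))² = (-60 + 13)² = (-47)² = 2209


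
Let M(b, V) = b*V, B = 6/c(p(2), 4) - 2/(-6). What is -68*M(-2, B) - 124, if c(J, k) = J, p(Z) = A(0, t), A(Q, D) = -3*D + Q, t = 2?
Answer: -644/3 ≈ -214.67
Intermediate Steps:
A(Q, D) = Q - 3*D
p(Z) = -6 (p(Z) = 0 - 3*2 = 0 - 6 = -6)
B = -⅔ (B = 6/(-6) - 2/(-6) = 6*(-⅙) - 2*(-⅙) = -1 + ⅓ = -⅔ ≈ -0.66667)
M(b, V) = V*b
-68*M(-2, B) - 124 = -(-136)*(-2)/3 - 124 = -68*4/3 - 124 = -272/3 - 124 = -644/3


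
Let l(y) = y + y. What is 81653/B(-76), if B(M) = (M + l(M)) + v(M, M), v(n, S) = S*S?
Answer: 81653/5548 ≈ 14.718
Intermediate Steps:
v(n, S) = S²
l(y) = 2*y
B(M) = M² + 3*M (B(M) = (M + 2*M) + M² = 3*M + M² = M² + 3*M)
81653/B(-76) = 81653/((-76*(3 - 76))) = 81653/((-76*(-73))) = 81653/5548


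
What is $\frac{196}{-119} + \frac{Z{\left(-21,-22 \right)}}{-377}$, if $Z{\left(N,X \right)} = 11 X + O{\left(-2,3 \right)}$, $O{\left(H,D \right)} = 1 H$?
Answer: $- \frac{6408}{6409} \approx -0.99984$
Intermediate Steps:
$O{\left(H,D \right)} = H$
$Z{\left(N,X \right)} = -2 + 11 X$ ($Z{\left(N,X \right)} = 11 X - 2 = -2 + 11 X$)
$\frac{196}{-119} + \frac{Z{\left(-21,-22 \right)}}{-377} = \frac{196}{-119} + \frac{-2 + 11 \left(-22\right)}{-377} = 196 \left(- \frac{1}{119}\right) + \left(-2 - 242\right) \left(- \frac{1}{377}\right) = - \frac{28}{17} - - \frac{244}{377} = - \frac{28}{17} + \frac{244}{377} = - \frac{6408}{6409}$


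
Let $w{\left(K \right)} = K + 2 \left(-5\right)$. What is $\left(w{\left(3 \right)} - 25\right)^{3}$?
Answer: $-32768$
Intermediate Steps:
$w{\left(K \right)} = -10 + K$ ($w{\left(K \right)} = K - 10 = -10 + K$)
$\left(w{\left(3 \right)} - 25\right)^{3} = \left(\left(-10 + 3\right) - 25\right)^{3} = \left(-7 - 25\right)^{3} = \left(-32\right)^{3} = -32768$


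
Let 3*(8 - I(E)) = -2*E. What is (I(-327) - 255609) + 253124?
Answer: -2695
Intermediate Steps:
I(E) = 8 + 2*E/3 (I(E) = 8 - (-2)*E/3 = 8 + 2*E/3)
(I(-327) - 255609) + 253124 = ((8 + (⅔)*(-327)) - 255609) + 253124 = ((8 - 218) - 255609) + 253124 = (-210 - 255609) + 253124 = -255819 + 253124 = -2695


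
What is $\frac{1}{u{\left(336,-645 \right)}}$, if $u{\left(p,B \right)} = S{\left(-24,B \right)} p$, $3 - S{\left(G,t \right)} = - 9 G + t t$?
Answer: $- \frac{1}{139855968} \approx -7.1502 \cdot 10^{-9}$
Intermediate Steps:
$S{\left(G,t \right)} = 3 - t^{2} + 9 G$ ($S{\left(G,t \right)} = 3 - \left(- 9 G + t t\right) = 3 - \left(- 9 G + t^{2}\right) = 3 - \left(t^{2} - 9 G\right) = 3 + \left(- t^{2} + 9 G\right) = 3 - t^{2} + 9 G$)
$u{\left(p,B \right)} = p \left(-213 - B^{2}\right)$ ($u{\left(p,B \right)} = \left(3 - B^{2} + 9 \left(-24\right)\right) p = \left(3 - B^{2} - 216\right) p = \left(-213 - B^{2}\right) p = p \left(-213 - B^{2}\right)$)
$\frac{1}{u{\left(336,-645 \right)}} = \frac{1}{\left(-1\right) 336 \left(213 + \left(-645\right)^{2}\right)} = \frac{1}{\left(-1\right) 336 \left(213 + 416025\right)} = \frac{1}{\left(-1\right) 336 \cdot 416238} = \frac{1}{-139855968} = - \frac{1}{139855968}$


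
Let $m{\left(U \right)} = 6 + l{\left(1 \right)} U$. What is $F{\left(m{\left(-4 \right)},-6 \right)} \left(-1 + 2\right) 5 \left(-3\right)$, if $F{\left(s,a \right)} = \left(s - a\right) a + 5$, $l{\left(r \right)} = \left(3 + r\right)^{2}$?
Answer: $-4755$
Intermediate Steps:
$m{\left(U \right)} = 6 + 16 U$ ($m{\left(U \right)} = 6 + \left(3 + 1\right)^{2} U = 6 + 4^{2} U = 6 + 16 U$)
$F{\left(s,a \right)} = 5 + a \left(s - a\right)$ ($F{\left(s,a \right)} = a \left(s - a\right) + 5 = 5 + a \left(s - a\right)$)
$F{\left(m{\left(-4 \right)},-6 \right)} \left(-1 + 2\right) 5 \left(-3\right) = \left(5 - \left(-6\right)^{2} - 6 \left(6 + 16 \left(-4\right)\right)\right) \left(-1 + 2\right) 5 \left(-3\right) = \left(5 - 36 - 6 \left(6 - 64\right)\right) 1 \cdot 5 \left(-3\right) = \left(5 - 36 - -348\right) 5 \left(-3\right) = \left(5 - 36 + 348\right) 5 \left(-3\right) = 317 \cdot 5 \left(-3\right) = 1585 \left(-3\right) = -4755$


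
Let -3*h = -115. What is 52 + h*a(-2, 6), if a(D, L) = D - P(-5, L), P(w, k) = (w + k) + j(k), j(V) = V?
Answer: -293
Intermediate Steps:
h = 115/3 (h = -⅓*(-115) = 115/3 ≈ 38.333)
P(w, k) = w + 2*k (P(w, k) = (w + k) + k = (k + w) + k = w + 2*k)
a(D, L) = 5 + D - 2*L (a(D, L) = D - (-5 + 2*L) = D + (5 - 2*L) = 5 + D - 2*L)
52 + h*a(-2, 6) = 52 + 115*(5 - 2 - 2*6)/3 = 52 + 115*(5 - 2 - 12)/3 = 52 + (115/3)*(-9) = 52 - 345 = -293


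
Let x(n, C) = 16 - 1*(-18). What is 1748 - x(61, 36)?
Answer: 1714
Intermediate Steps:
x(n, C) = 34 (x(n, C) = 16 + 18 = 34)
1748 - x(61, 36) = 1748 - 1*34 = 1748 - 34 = 1714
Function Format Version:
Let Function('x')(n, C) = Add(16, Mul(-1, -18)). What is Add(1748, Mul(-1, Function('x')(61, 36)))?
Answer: 1714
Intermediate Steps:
Function('x')(n, C) = 34 (Function('x')(n, C) = Add(16, 18) = 34)
Add(1748, Mul(-1, Function('x')(61, 36))) = Add(1748, Mul(-1, 34)) = Add(1748, -34) = 1714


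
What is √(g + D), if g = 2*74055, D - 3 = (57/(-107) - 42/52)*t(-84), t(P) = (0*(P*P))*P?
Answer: 3*√16457 ≈ 384.85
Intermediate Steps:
t(P) = 0 (t(P) = (0*P²)*P = 0*P = 0)
D = 3 (D = 3 + (57/(-107) - 42/52)*0 = 3 + (57*(-1/107) - 42*1/52)*0 = 3 + (-57/107 - 21/26)*0 = 3 - 3729/2782*0 = 3 + 0 = 3)
g = 148110
√(g + D) = √(148110 + 3) = √148113 = 3*√16457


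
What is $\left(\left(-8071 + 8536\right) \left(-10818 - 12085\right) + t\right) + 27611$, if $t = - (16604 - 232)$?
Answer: $-10638656$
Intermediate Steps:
$t = -16372$ ($t = \left(-1\right) 16372 = -16372$)
$\left(\left(-8071 + 8536\right) \left(-10818 - 12085\right) + t\right) + 27611 = \left(\left(-8071 + 8536\right) \left(-10818 - 12085\right) - 16372\right) + 27611 = \left(465 \left(-22903\right) - 16372\right) + 27611 = \left(-10649895 - 16372\right) + 27611 = -10666267 + 27611 = -10638656$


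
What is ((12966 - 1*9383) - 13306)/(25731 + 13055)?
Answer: -9723/38786 ≈ -0.25068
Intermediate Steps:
((12966 - 1*9383) - 13306)/(25731 + 13055) = ((12966 - 9383) - 13306)/38786 = (3583 - 13306)*(1/38786) = -9723*1/38786 = -9723/38786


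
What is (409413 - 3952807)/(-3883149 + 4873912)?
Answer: -3543394/990763 ≈ -3.5764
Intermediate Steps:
(409413 - 3952807)/(-3883149 + 4873912) = -3543394/990763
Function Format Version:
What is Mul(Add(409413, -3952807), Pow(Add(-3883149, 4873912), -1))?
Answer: Rational(-3543394, 990763) ≈ -3.5764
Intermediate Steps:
Mul(Add(409413, -3952807), Pow(Add(-3883149, 4873912), -1)) = Mul(-3543394, Pow(990763, -1)) = Mul(-3543394, Rational(1, 990763)) = Rational(-3543394, 990763)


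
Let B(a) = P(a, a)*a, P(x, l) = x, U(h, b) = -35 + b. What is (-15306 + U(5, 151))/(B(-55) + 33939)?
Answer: -7595/18482 ≈ -0.41094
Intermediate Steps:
B(a) = a² (B(a) = a*a = a²)
(-15306 + U(5, 151))/(B(-55) + 33939) = (-15306 + (-35 + 151))/((-55)² + 33939) = (-15306 + 116)/(3025 + 33939) = -15190/36964 = -15190*1/36964 = -7595/18482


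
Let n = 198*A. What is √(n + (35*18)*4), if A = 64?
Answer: 6*√422 ≈ 123.26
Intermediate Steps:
n = 12672 (n = 198*64 = 12672)
√(n + (35*18)*4) = √(12672 + (35*18)*4) = √(12672 + 630*4) = √(12672 + 2520) = √15192 = 6*√422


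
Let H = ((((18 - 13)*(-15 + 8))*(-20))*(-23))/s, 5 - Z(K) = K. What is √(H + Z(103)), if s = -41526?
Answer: 2*I*√1168913067/6921 ≈ 9.8799*I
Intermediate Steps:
Z(K) = 5 - K
H = 8050/20763 (H = ((((18 - 13)*(-15 + 8))*(-20))*(-23))/(-41526) = (((5*(-7))*(-20))*(-23))*(-1/41526) = (-35*(-20)*(-23))*(-1/41526) = (700*(-23))*(-1/41526) = -16100*(-1/41526) = 8050/20763 ≈ 0.38771)
√(H + Z(103)) = √(8050/20763 + (5 - 1*103)) = √(8050/20763 + (5 - 103)) = √(8050/20763 - 98) = √(-2026724/20763) = 2*I*√1168913067/6921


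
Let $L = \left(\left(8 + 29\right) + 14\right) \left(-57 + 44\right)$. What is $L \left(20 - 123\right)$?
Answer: $68289$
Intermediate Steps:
$L = -663$ ($L = \left(37 + 14\right) \left(-13\right) = 51 \left(-13\right) = -663$)
$L \left(20 - 123\right) = - 663 \left(20 - 123\right) = \left(-663\right) \left(-103\right) = 68289$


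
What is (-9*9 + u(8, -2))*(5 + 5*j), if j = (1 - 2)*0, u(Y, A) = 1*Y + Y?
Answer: -325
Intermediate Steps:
u(Y, A) = 2*Y (u(Y, A) = Y + Y = 2*Y)
j = 0 (j = -1*0 = 0)
(-9*9 + u(8, -2))*(5 + 5*j) = (-9*9 + 2*8)*(5 + 5*0) = (-81 + 16)*(5 + 0) = -65*5 = -325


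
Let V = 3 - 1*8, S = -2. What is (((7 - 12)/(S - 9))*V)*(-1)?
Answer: 25/11 ≈ 2.2727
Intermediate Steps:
V = -5 (V = 3 - 8 = -5)
(((7 - 12)/(S - 9))*V)*(-1) = (((7 - 12)/(-2 - 9))*(-5))*(-1) = (-5/(-11)*(-5))*(-1) = (-5*(-1/11)*(-5))*(-1) = ((5/11)*(-5))*(-1) = -25/11*(-1) = 25/11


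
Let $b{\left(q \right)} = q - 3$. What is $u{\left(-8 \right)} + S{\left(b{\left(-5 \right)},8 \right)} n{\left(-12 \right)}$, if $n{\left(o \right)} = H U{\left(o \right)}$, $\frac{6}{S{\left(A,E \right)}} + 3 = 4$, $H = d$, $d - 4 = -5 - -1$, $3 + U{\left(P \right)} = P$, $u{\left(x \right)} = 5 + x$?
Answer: $-3$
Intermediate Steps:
$U{\left(P \right)} = -3 + P$
$d = 0$ ($d = 4 - 4 = 0$)
$H = 0$
$b{\left(q \right)} = -3 + q$
$S{\left(A,E \right)} = 6$ ($S{\left(A,E \right)} = \frac{6}{-3 + 4} = \frac{6}{1} = 6 \cdot 1 = 6$)
$n{\left(o \right)} = 0$ ($n{\left(o \right)} = 0 \left(-3 + o\right) = 0$)
$u{\left(-8 \right)} + S{\left(b{\left(-5 \right)},8 \right)} n{\left(-12 \right)} = \left(5 - 8\right) + 6 \cdot 0 = -3 + 0 = -3$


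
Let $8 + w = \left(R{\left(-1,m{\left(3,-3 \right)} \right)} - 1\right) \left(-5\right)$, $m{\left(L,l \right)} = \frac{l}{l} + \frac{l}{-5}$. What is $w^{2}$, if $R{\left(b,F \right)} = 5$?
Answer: $784$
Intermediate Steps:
$m{\left(L,l \right)} = 1 - \frac{l}{5}$ ($m{\left(L,l \right)} = 1 + l \left(- \frac{1}{5}\right) = 1 - \frac{l}{5}$)
$w = -28$ ($w = -8 + \left(5 - 1\right) \left(-5\right) = -8 + 4 \left(-5\right) = -8 - 20 = -28$)
$w^{2} = \left(-28\right)^{2} = 784$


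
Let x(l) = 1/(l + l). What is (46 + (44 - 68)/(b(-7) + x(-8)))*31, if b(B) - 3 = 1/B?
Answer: 363010/313 ≈ 1159.8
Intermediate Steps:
b(B) = 3 + 1/B
x(l) = 1/(2*l)
(46 + (44 - 68)/(b(-7) + x(-8)))*31 = (46 + (44 - 68)/((3 + 1/(-7)) + (1/2)/(-8)))*31 = (46 - 24/((3 - 1/7) + (1/2)*(-1/8)))*31 = (46 - 24/(20/7 - 1/16))*31 = (46 - 24/313/112)*31 = (46 - 24*112/313)*31 = (46 - 2688/313)*31 = (11710/313)*31 = 363010/313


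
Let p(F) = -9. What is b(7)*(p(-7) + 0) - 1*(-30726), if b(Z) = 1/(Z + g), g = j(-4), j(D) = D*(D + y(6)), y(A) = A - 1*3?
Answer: 337977/11 ≈ 30725.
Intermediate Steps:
y(A) = -3 + A (y(A) = A - 3 = -3 + A)
j(D) = D*(3 + D) (j(D) = D*(D + (-3 + 6)) = D*(D + 3) = D*(3 + D))
g = 4 (g = -4*(3 - 4) = -4*(-1) = 4)
b(Z) = 1/(4 + Z) (b(Z) = 1/(Z + 4) = 1/(4 + Z))
b(7)*(p(-7) + 0) - 1*(-30726) = (-9 + 0)/(4 + 7) - 1*(-30726) = -9/11 + 30726 = 337977/11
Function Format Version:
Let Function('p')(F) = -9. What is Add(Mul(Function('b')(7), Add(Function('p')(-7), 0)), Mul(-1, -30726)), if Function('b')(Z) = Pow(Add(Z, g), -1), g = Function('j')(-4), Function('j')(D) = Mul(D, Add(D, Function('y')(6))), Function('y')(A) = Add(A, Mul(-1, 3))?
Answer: Rational(337977, 11) ≈ 30725.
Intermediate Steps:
Function('y')(A) = Add(-3, A) (Function('y')(A) = Add(A, -3) = Add(-3, A))
Function('j')(D) = Mul(D, Add(3, D)) (Function('j')(D) = Mul(D, Add(D, Add(-3, 6))) = Mul(D, Add(D, 3)) = Mul(D, Add(3, D)))
g = 4 (g = Mul(-4, Add(3, -4)) = Mul(-4, -1) = 4)
Function('b')(Z) = Pow(Add(4, Z), -1) (Function('b')(Z) = Pow(Add(Z, 4), -1) = Pow(Add(4, Z), -1))
Add(Mul(Function('b')(7), Add(Function('p')(-7), 0)), Mul(-1, -30726)) = Add(Mul(Pow(Add(4, 7), -1), Add(-9, 0)), Mul(-1, -30726)) = Add(Mul(Pow(11, -1), -9), 30726) = Add(Mul(Rational(1, 11), -9), 30726) = Add(Rational(-9, 11), 30726) = Rational(337977, 11)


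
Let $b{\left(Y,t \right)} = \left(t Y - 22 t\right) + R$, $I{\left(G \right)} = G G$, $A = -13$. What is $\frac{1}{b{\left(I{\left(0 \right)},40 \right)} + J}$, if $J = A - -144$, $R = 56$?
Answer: $- \frac{1}{693} \approx -0.001443$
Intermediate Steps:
$I{\left(G \right)} = G^{2}$
$b{\left(Y,t \right)} = 56 - 22 t + Y t$ ($b{\left(Y,t \right)} = \left(t Y - 22 t\right) + 56 = \left(Y t - 22 t\right) + 56 = \left(- 22 t + Y t\right) + 56 = 56 - 22 t + Y t$)
$J = 131$ ($J = -13 - -144 = -13 + 144 = 131$)
$\frac{1}{b{\left(I{\left(0 \right)},40 \right)} + J} = \frac{1}{\left(56 - 880 + 0^{2} \cdot 40\right) + 131} = \frac{1}{\left(56 - 880 + 0 \cdot 40\right) + 131} = \frac{1}{\left(56 - 880 + 0\right) + 131} = \frac{1}{-824 + 131} = \frac{1}{-693} = - \frac{1}{693}$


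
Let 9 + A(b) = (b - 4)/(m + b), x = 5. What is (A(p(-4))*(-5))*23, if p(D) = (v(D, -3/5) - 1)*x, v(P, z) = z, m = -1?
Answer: 2645/3 ≈ 881.67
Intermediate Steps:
p(D) = -8 (p(D) = (-3/5 - 1)*5 = (-3*⅕ - 1)*5 = (-⅗ - 1)*5 = -8/5*5 = -8)
A(b) = -9 + (-4 + b)/(-1 + b) (A(b) = -9 + (b - 4)/(-1 + b) = -9 + (-4 + b)/(-1 + b))
(A(p(-4))*(-5))*23 = (((5 - 8*(-8))/(-1 - 8))*(-5))*23 = (((5 + 64)/(-9))*(-5))*23 = (-⅑*69*(-5))*23 = -23/3*(-5)*23 = (115/3)*23 = 2645/3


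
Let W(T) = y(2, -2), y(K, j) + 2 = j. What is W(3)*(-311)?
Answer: 1244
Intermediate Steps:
y(K, j) = -2 + j
W(T) = -4 (W(T) = -2 - 2 = -4)
W(3)*(-311) = -4*(-311) = 1244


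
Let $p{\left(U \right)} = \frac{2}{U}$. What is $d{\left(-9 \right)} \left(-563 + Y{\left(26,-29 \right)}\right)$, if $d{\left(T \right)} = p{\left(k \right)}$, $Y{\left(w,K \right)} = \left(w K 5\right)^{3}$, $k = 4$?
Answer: $- \frac{53582633563}{2} \approx -2.6791 \cdot 10^{10}$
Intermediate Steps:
$Y{\left(w,K \right)} = 125 K^{3} w^{3}$ ($Y{\left(w,K \right)} = \left(K w 5\right)^{3} = \left(5 K w\right)^{3} = 125 K^{3} w^{3}$)
$d{\left(T \right)} = \frac{1}{2}$ ($d{\left(T \right)} = \frac{2}{4} = 2 \cdot \frac{1}{4} = \frac{1}{2}$)
$d{\left(-9 \right)} \left(-563 + Y{\left(26,-29 \right)}\right) = \frac{-563 + 125 \left(-29\right)^{3} \cdot 26^{3}}{2} = \frac{-563 + 125 \left(-24389\right) 17576}{2} = \frac{-563 - 53582633000}{2} = \frac{1}{2} \left(-53582633563\right) = - \frac{53582633563}{2}$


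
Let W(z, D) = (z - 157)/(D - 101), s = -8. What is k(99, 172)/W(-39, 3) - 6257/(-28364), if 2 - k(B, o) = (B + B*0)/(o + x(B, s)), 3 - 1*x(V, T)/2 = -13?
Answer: 943111/964376 ≈ 0.97795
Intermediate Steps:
x(V, T) = 32 (x(V, T) = 6 - 2*(-13) = 6 + 26 = 32)
k(B, o) = 2 - B/(32 + o) (k(B, o) = 2 - (B + B*0)/(o + 32) = 2 - (B + 0)/(32 + o) = 2 - B/(32 + o))
W(z, D) = (-157 + z)/(-101 + D)
k(99, 172)/W(-39, 3) - 6257/(-28364) = ((64 - 1*99 + 2*172)/(32 + 172))/(((-157 - 39)/(-101 + 3))) - 6257/(-28364) = ((64 - 99 + 344)/204)/((-196/(-98))) - 6257*(-1/28364) = ((1/204)*309)/((-1/98*(-196))) + 6257/28364 = (103/68)/2 + 6257/28364 = (103/68)*(1/2) + 6257/28364 = 103/136 + 6257/28364 = 943111/964376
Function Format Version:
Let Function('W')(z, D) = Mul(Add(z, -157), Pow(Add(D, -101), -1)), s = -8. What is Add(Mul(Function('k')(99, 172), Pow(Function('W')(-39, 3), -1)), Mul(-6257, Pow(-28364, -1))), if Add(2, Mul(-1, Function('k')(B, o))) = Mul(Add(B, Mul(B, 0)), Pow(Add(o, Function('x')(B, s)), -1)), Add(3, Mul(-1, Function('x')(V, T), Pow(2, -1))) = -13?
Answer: Rational(943111, 964376) ≈ 0.97795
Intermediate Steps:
Function('x')(V, T) = 32 (Function('x')(V, T) = Add(6, Mul(-2, -13)) = Add(6, 26) = 32)
Function('k')(B, o) = Add(2, Mul(-1, B, Pow(Add(32, o), -1))) (Function('k')(B, o) = Add(2, Mul(-1, Mul(Add(B, Mul(B, 0)), Pow(Add(o, 32), -1)))) = Add(2, Mul(-1, Mul(Add(B, 0), Pow(Add(32, o), -1)))) = Add(2, Mul(-1, Mul(B, Pow(Add(32, o), -1)))) = Add(2, Mul(-1, B, Pow(Add(32, o), -1))))
Function('W')(z, D) = Mul(Pow(Add(-101, D), -1), Add(-157, z)) (Function('W')(z, D) = Mul(Add(-157, z), Pow(Add(-101, D), -1)) = Mul(Pow(Add(-101, D), -1), Add(-157, z)))
Add(Mul(Function('k')(99, 172), Pow(Function('W')(-39, 3), -1)), Mul(-6257, Pow(-28364, -1))) = Add(Mul(Mul(Pow(Add(32, 172), -1), Add(64, Mul(-1, 99), Mul(2, 172))), Pow(Mul(Pow(Add(-101, 3), -1), Add(-157, -39)), -1)), Mul(-6257, Pow(-28364, -1))) = Add(Mul(Mul(Pow(204, -1), Add(64, -99, 344)), Pow(Mul(Pow(-98, -1), -196), -1)), Mul(-6257, Rational(-1, 28364))) = Add(Mul(Mul(Rational(1, 204), 309), Pow(Mul(Rational(-1, 98), -196), -1)), Rational(6257, 28364)) = Add(Mul(Rational(103, 68), Pow(2, -1)), Rational(6257, 28364)) = Add(Mul(Rational(103, 68), Rational(1, 2)), Rational(6257, 28364)) = Add(Rational(103, 136), Rational(6257, 28364)) = Rational(943111, 964376)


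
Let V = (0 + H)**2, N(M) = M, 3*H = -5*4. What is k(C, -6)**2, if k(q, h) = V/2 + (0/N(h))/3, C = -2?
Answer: 40000/81 ≈ 493.83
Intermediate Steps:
H = -20/3 (H = (-5*4)/3 = (1/3)*(-20) = -20/3 ≈ -6.6667)
V = 400/9 (V = (0 - 20/3)**2 = (-20/3)**2 = 400/9 ≈ 44.444)
k(q, h) = 200/9 (k(q, h) = (400/9)/2 + (0/h)/3 = (400/9)*(1/2) + 0*(1/3) = 200/9 + 0 = 200/9)
k(C, -6)**2 = (200/9)**2 = 40000/81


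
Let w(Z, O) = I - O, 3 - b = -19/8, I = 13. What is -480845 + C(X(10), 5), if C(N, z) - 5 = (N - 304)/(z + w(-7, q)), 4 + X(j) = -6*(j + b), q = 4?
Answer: -26928641/56 ≈ -4.8087e+5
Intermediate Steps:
b = 43/8 (b = 3 - (-19)/8 = 3 - 1*(-19/8) = 3 + 19/8 = 43/8 ≈ 5.3750)
w(Z, O) = 13 - O
X(j) = -145/4 - 6*j (X(j) = -4 - 6*(j + 43/8) = -4 - 6*(43/8 + j) = -4 + (-129/4 - 6*j) = -145/4 - 6*j)
C(N, z) = 5 + (-304 + N)/(9 + z) (C(N, z) = 5 + (N - 304)/(z + (13 - 1*4)) = 5 + (-304 + N)/(z + (13 - 4)) = 5 + (-304 + N)/(z + 9) = 5 + (-304 + N)/(9 + z))
-480845 + C(X(10), 5) = -480845 + (-259 + (-145/4 - 6*10) + 5*5)/(9 + 5) = -480845 + (-259 + (-145/4 - 60) + 25)/14 = -480845 + (-259 - 385/4 + 25)/14 = -480845 + (1/14)*(-1321/4) = -480845 - 1321/56 = -26928641/56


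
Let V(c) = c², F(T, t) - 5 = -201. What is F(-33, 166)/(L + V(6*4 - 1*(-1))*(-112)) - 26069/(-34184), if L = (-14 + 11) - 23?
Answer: 916103929/1196884392 ≈ 0.76541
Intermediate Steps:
F(T, t) = -196 (F(T, t) = 5 - 201 = -196)
L = -26 (L = -3 - 23 = -26)
F(-33, 166)/(L + V(6*4 - 1*(-1))*(-112)) - 26069/(-34184) = -196/(-26 + (6*4 - 1*(-1))²*(-112)) - 26069/(-34184) = -196/(-26 + (24 + 1)²*(-112)) - 26069*(-1/34184) = -196/(-26 + 25²*(-112)) + 26069/34184 = -196/(-26 + 625*(-112)) + 26069/34184 = -196/(-26 - 70000) + 26069/34184 = -196/(-70026) + 26069/34184 = -196*(-1/70026) + 26069/34184 = 98/35013 + 26069/34184 = 916103929/1196884392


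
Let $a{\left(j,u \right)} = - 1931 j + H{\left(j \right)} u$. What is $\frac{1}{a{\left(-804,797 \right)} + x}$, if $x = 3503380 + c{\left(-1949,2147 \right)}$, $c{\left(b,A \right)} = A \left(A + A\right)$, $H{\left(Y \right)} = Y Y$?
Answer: $\frac{1}{529468674} \approx 1.8887 \cdot 10^{-9}$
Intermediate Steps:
$H{\left(Y \right)} = Y^{2}$
$c{\left(b,A \right)} = 2 A^{2}$ ($c{\left(b,A \right)} = A 2 A = 2 A^{2}$)
$x = 12722598$ ($x = 3503380 + 2 \cdot 2147^{2} = 3503380 + 2 \cdot 4609609 = 3503380 + 9219218 = 12722598$)
$a{\left(j,u \right)} = - 1931 j + u j^{2}$ ($a{\left(j,u \right)} = - 1931 j + j^{2} u = - 1931 j + u j^{2}$)
$\frac{1}{a{\left(-804,797 \right)} + x} = \frac{1}{- 804 \left(-1931 - 640788\right) + 12722598} = \frac{1}{\left(-804\right) \left(-642719\right) + 12722598} = \frac{1}{516746076 + 12722598} = \frac{1}{529468674}$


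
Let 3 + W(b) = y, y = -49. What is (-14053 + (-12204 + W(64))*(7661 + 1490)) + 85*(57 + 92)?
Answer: -112156044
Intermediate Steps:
W(b) = -52 (W(b) = -3 - 49 = -52)
(-14053 + (-12204 + W(64))*(7661 + 1490)) + 85*(57 + 92) = (-14053 + (-12204 - 52)*(7661 + 1490)) + 85*(57 + 92) = (-14053 - 12256*9151) + 85*149 = (-14053 - 112154656) + 12665 = -112168709 + 12665 = -112156044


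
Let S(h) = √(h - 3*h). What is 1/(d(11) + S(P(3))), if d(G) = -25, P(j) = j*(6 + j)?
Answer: -25/679 - 3*I*√6/679 ≈ -0.036819 - 0.010822*I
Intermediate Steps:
S(h) = √2*√(-h) (S(h) = √(-2*h) = √2*√(-h))
1/(d(11) + S(P(3))) = 1/(-25 + √2*√(-3*(6 + 3))) = 1/(-25 + √2*√(-3*9)) = 1/(-25 + √2*√(-1*27)) = 1/(-25 + √2*√(-27)) = 1/(-25 + √2*(3*I*√3)) = 1/(-25 + 3*I*√6)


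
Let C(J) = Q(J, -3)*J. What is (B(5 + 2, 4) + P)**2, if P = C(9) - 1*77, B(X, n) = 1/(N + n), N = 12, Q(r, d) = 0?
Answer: 1515361/256 ≈ 5919.4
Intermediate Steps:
C(J) = 0 (C(J) = 0*J = 0)
B(X, n) = 1/(12 + n)
P = -77 (P = 0 - 1*77 = 0 - 77 = -77)
(B(5 + 2, 4) + P)**2 = (1/(12 + 4) - 77)**2 = (1/16 - 77)**2 = (-1231/16)**2 = 1515361/256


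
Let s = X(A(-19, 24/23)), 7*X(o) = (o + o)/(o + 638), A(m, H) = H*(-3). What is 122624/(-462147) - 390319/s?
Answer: 3072974553162541/11091528 ≈ 2.7706e+8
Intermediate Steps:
A(m, H) = -3*H
X(o) = 2*o/(7*(638 + o)) (X(o) = ((o + o)/(o + 638))/7 = ((2*o)/(638 + o))/7 = (2*o/(638 + o))/7 = 2*o/(7*(638 + o)))
s = -72/51107 (s = 2*(-72/23)/(7*(638 - 72/23)) = 2*(-3*24/23)/(7*(638 - 3*24/23)) = (2/7)*(-72/23)/(638 - 72/23) = (2/7)*(-72/23)/(14602/23) = (2/7)*(-72/23)*(23/14602) = -72/51107 ≈ -0.0014088)
122624/(-462147) - 390319/s = 122624/(-462147) - 390319/(-72/51107) = 122624*(-1/462147) - 390319*(-51107/72) = -122624/462147 + 19948033133/72 = 3072974553162541/11091528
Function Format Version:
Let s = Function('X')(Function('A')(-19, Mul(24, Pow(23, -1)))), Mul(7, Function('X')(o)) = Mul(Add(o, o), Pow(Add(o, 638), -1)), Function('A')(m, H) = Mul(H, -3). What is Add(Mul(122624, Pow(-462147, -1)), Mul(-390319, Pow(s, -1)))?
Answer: Rational(3072974553162541, 11091528) ≈ 2.7706e+8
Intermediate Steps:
Function('A')(m, H) = Mul(-3, H)
Function('X')(o) = Mul(Rational(2, 7), o, Pow(Add(638, o), -1)) (Function('X')(o) = Mul(Rational(1, 7), Mul(Add(o, o), Pow(Add(o, 638), -1))) = Mul(Rational(1, 7), Mul(Mul(2, o), Pow(Add(638, o), -1))) = Mul(Rational(1, 7), Mul(2, o, Pow(Add(638, o), -1))) = Mul(Rational(2, 7), o, Pow(Add(638, o), -1)))
s = Rational(-72, 51107) (s = Mul(Rational(2, 7), Mul(-3, Mul(24, Pow(23, -1))), Pow(Add(638, Mul(-3, Mul(24, Pow(23, -1)))), -1)) = Mul(Rational(2, 7), Mul(-3, Mul(24, Rational(1, 23))), Pow(Add(638, Mul(-3, Mul(24, Rational(1, 23)))), -1)) = Mul(Rational(2, 7), Mul(-3, Rational(24, 23)), Pow(Add(638, Mul(-3, Rational(24, 23))), -1)) = Mul(Rational(2, 7), Rational(-72, 23), Pow(Add(638, Rational(-72, 23)), -1)) = Mul(Rational(2, 7), Rational(-72, 23), Pow(Rational(14602, 23), -1)) = Mul(Rational(2, 7), Rational(-72, 23), Rational(23, 14602)) = Rational(-72, 51107) ≈ -0.0014088)
Add(Mul(122624, Pow(-462147, -1)), Mul(-390319, Pow(s, -1))) = Add(Mul(122624, Pow(-462147, -1)), Mul(-390319, Pow(Rational(-72, 51107), -1))) = Add(Mul(122624, Rational(-1, 462147)), Mul(-390319, Rational(-51107, 72))) = Add(Rational(-122624, 462147), Rational(19948033133, 72)) = Rational(3072974553162541, 11091528)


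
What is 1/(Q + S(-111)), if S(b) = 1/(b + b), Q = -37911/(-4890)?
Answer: 90465/700946 ≈ 0.12906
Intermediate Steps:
Q = 12637/1630 (Q = -37911*(-1/4890) = 12637/1630 ≈ 7.7528)
S(b) = 1/(2*b)
1/(Q + S(-111)) = 1/(12637/1630 + (½)/(-111)) = 1/(12637/1630 + (½)*(-1/111)) = 1/(12637/1630 - 1/222) = 1/(700946/90465) = 90465/700946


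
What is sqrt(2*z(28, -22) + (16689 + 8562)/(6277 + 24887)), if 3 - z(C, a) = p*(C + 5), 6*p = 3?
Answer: I*sqrt(14419127)/742 ≈ 5.1176*I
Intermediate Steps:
p = 1/2 (p = (1/6)*3 = 1/2 ≈ 0.50000)
z(C, a) = 1/2 - C/2 (z(C, a) = 3 - (C + 5)/2 = 3 - (5 + C)/2 = 3 - (5/2 + C/2) = 3 + (-5/2 - C/2) = 1/2 - C/2)
sqrt(2*z(28, -22) + (16689 + 8562)/(6277 + 24887)) = sqrt(2*(1/2 - 1/2*28) + (16689 + 8562)/(6277 + 24887)) = sqrt(2*(1/2 - 14) + 25251/31164) = sqrt(2*(-27/2) + 25251*(1/31164)) = sqrt(-27 + 8417/10388) = sqrt(-272059/10388) = I*sqrt(14419127)/742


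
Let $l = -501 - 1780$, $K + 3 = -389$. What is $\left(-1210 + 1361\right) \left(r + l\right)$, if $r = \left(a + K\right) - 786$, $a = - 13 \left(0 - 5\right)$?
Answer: $-512494$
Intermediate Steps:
$K = -392$ ($K = -3 - 389 = -392$)
$a = 65$ ($a = \left(-13\right) \left(-5\right) = 65$)
$l = -2281$ ($l = -501 - 1780 = -2281$)
$r = -1113$ ($r = \left(65 - 392\right) - 786 = -327 - 786 = -1113$)
$\left(-1210 + 1361\right) \left(r + l\right) = \left(-1210 + 1361\right) \left(-1113 - 2281\right) = 151 \left(-3394\right) = -512494$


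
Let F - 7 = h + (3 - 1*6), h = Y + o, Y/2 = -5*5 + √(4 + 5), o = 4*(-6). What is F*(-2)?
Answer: 128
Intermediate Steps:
o = -24
Y = -44 (Y = 2*(-5*5 + √(4 + 5)) = 2*(-25 + √9) = 2*(-25 + 3) = 2*(-22) = -44)
h = -68 (h = -44 - 24 = -68)
F = -64 (F = 7 + (-68 + (3 - 1*6)) = 7 + (-68 + (3 - 6)) = 7 + (-68 - 3) = 7 - 71 = -64)
F*(-2) = -64*(-2) = 128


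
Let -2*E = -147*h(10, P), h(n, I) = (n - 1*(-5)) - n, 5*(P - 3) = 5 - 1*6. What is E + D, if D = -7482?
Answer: -14229/2 ≈ -7114.5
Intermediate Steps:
P = 14/5 (P = 3 + (5 - 1*6)/5 = 3 + (5 - 6)/5 = 3 + (⅕)*(-1) = 3 - ⅕ = 14/5 ≈ 2.8000)
h(n, I) = 5 (h(n, I) = (n + 5) - n = (5 + n) - n = 5)
E = 735/2 (E = -(-147)*5/2 = -½*(-735) = 735/2 ≈ 367.50)
E + D = 735/2 - 7482 = -14229/2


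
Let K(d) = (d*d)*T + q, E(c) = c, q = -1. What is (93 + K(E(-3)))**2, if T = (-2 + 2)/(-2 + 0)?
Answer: 8464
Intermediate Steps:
T = 0 (T = 0/(-2) = 0*(-1/2) = 0)
K(d) = -1 (K(d) = (d*d)*0 - 1 = d**2*0 - 1 = 0 - 1 = -1)
(93 + K(E(-3)))**2 = (93 - 1)**2 = 92**2 = 8464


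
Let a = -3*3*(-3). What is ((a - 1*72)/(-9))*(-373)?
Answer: -1865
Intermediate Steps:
a = 27 (a = -9*(-3) = 27)
((a - 1*72)/(-9))*(-373) = ((27 - 1*72)/(-9))*(-373) = ((27 - 72)*(-⅑))*(-373) = -45*(-⅑)*(-373) = 5*(-373) = -1865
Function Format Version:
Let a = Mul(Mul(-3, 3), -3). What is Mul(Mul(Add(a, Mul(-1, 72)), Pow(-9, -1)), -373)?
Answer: -1865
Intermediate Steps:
a = 27 (a = Mul(-9, -3) = 27)
Mul(Mul(Add(a, Mul(-1, 72)), Pow(-9, -1)), -373) = Mul(Mul(Add(27, Mul(-1, 72)), Pow(-9, -1)), -373) = Mul(Mul(Add(27, -72), Rational(-1, 9)), -373) = Mul(Mul(-45, Rational(-1, 9)), -373) = Mul(5, -373) = -1865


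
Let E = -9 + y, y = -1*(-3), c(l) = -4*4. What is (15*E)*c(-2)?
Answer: 1440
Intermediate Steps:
c(l) = -16
y = 3
E = -6 (E = -9 + 3 = -6)
(15*E)*c(-2) = (15*(-6))*(-16) = -90*(-16) = 1440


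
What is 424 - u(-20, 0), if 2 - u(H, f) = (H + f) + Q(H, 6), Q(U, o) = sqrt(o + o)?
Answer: 402 + 2*sqrt(3) ≈ 405.46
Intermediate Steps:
Q(U, o) = sqrt(2)*sqrt(o) (Q(U, o) = sqrt(2*o) = sqrt(2)*sqrt(o))
u(H, f) = 2 - H - f - 2*sqrt(3) (u(H, f) = 2 - ((H + f) + sqrt(2)*sqrt(6)) = 2 - ((H + f) + 2*sqrt(3)) = 2 - (H + f + 2*sqrt(3)) = 2 + (-H - f - 2*sqrt(3)) = 2 - H - f - 2*sqrt(3))
424 - u(-20, 0) = 424 - (2 - 1*(-20) - 1*0 - 2*sqrt(3)) = 424 - (2 + 20 + 0 - 2*sqrt(3)) = 424 - (22 - 2*sqrt(3)) = 424 + (-22 + 2*sqrt(3)) = 402 + 2*sqrt(3)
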